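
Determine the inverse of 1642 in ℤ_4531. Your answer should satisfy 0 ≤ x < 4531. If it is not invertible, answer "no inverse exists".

1973

Apply the Euclidean algorithm to 4531 and 1642:
4531 = 2*1642 + 1247
1642 = 1*1247 + 395
1247 = 3*395 + 62
395 = 6*62 + 23
62 = 2*23 + 16
23 = 1*16 + 7
16 = 2*7 + 2
7 = 3*2 + 1
2 = 2*1 + 0
gcd = 1, so the inverse exists. Back-substitute:
1 = 7 − 3·2
1 = −3·16 + 7·7
1 = 7·23 − 10·16
1 = −10·62 + 27·23
1 = 27·395 − 172·62
1 = −172·1247 + 543·395
1 = 543·1642 − 715·1247
1 = −715·4531 + 1973·1642
So 1642·1973 ≡ 1 (mod 4531).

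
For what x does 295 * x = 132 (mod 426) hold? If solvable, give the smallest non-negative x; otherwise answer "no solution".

First find gcd(295, 426):
426 = 1×295 + 131
295 = 2×131 + 33
131 = 3×33 + 32
33 = 1×32 + 1
32 = 32×1 + 0
gcd = 1, so a unique solution mod 426 exists.
Back-substitute for the Bézout coefficients:
1 = 33 − 32
1 = −131 + 4·33
1 = 4·295 − 9·131
1 = −9·426 + 13·295
So 295·(13) ≡ 1 (mod 426), giving 295⁻¹ ≡ 13.
x ≡ 295⁻¹·132 ≡ 13·132 ≡ 12 (mod 426).

12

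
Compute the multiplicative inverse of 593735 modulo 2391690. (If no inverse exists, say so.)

no inverse exists

Compute gcd(593735, 2391690):
2391690 = 4*593735 + 16750
593735 = 35*16750 + 7485
16750 = 2*7485 + 1780
7485 = 4*1780 + 365
1780 = 4*365 + 320
365 = 1*320 + 45
320 = 7*45 + 5
45 = 9*5 + 0
Since gcd = 5 > 1, 593735 is not a unit mod 2391690.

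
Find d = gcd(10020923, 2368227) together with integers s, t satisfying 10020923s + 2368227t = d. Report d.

Repeated division:
10020923 = 4·2368227 + 548015
2368227 = 4·548015 + 176167
548015 = 3·176167 + 19514
176167 = 9·19514 + 541
19514 = 36·541 + 38
541 = 14·38 + 9
38 = 4·9 + 2
9 = 4·2 + 1
2 = 2·1 + 0
gcd(10020923, 2368227) = 1.
Express as a combination:
1 = 9 − 4·2
1 = −4·38 + 17·9
1 = 17·541 − 242·38
1 = −242·19514 + 8729·541
1 = 8729·176167 − 78803·19514
1 = −78803·548015 + 245138·176167
1 = 245138·2368227 − 1059355·548015
1 = −1059355·10020923 + 4482558·2368227
So 1 = (-1059355)·10020923 + (4482558)·2368227.

1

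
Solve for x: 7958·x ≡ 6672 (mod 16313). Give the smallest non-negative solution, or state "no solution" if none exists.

First find gcd(7958, 16313):
16313 = 2×7958 + 397
7958 = 20×397 + 18
397 = 22×18 + 1
18 = 18×1 + 0
gcd = 1, so a unique solution mod 16313 exists.
Back-substitute for the Bézout coefficients:
1 = 397 − 22·18
1 = −22·7958 + 441·397
1 = 441·16313 − 904·7958
So 7958·(-904) ≡ 1 (mod 16313), giving 7958⁻¹ ≡ 15409.
x ≡ 7958⁻¹·6672 ≡ 15409·6672 ≡ 4322 (mod 16313).

4322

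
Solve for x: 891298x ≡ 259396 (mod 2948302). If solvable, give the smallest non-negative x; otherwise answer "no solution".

745754

First find gcd(891298, 2948302):
2948302 = 3·891298 + 274408
891298 = 3·274408 + 68074
274408 = 4·68074 + 2112
68074 = 32·2112 + 490
2112 = 4·490 + 152
490 = 3·152 + 34
152 = 4·34 + 16
34 = 2·16 + 2
16 = 8·2 + 0
gcd = 2 and 2 | 259396, so solutions exist. Divide through by 2: 445649x ≡ 129698 (mod 1474151).
Now find 445649⁻¹ mod 1474151:
1474151 = 3·445649 + 137204
445649 = 3·137204 + 34037
137204 = 4·34037 + 1056
34037 = 32·1056 + 245
1056 = 4·245 + 76
245 = 3·76 + 17
76 = 4·17 + 8
17 = 2·8 + 1
8 = 8·1 + 0
Back-substitute:
1 = 17 − 2·8
1 = −2·76 + 9·17
1 = 9·245 − 29·76
1 = −29·1056 + 125·245
1 = 125·34037 − 4029·1056
1 = −4029·137204 + 16241·34037
1 = 16241·445649 − 52752·137204
1 = −52752·1474151 + 174497·445649
So 445649⁻¹ ≡ 174497 (mod 1474151).
Then x ≡ 174497·129698 ≡ 745754 (mod 1474151); the smallest non-negative solution is x = 745754.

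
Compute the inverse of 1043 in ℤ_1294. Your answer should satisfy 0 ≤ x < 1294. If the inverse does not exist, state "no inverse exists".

gcd(1294, 1043) by repeated division:
1294 = 1·1043 + 251
1043 = 4·251 + 39
251 = 6·39 + 17
39 = 2·17 + 5
17 = 3·5 + 2
5 = 2·2 + 1
2 = 2·1 + 0
The gcd is 1. Working backward:
1 = 5 − 2·2
1 = −2·17 + 7·5
1 = 7·39 − 16·17
1 = −16·251 + 103·39
1 = 103·1043 − 428·251
1 = −428·1294 + 531·1043
So 1043·531 ≡ 1 (mod 1294).

531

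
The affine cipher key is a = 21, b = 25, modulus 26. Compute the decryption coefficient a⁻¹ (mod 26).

5

Run Euclid on (26, 21):
26 = 1*21 + 5
21 = 4*5 + 1
5 = 5*1 + 0
The gcd is 1. Working backward:
1 = 21 − 4·5
1 = −4·26 + 5·21
So 21·5 ≡ 1 (mod 26).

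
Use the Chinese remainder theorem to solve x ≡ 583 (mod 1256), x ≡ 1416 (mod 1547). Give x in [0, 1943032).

Write x = 583 + 1256·k. Then 1256·k ≡ 1416 − 583 ≡ 833 (mod 1547).
Need 1256⁻¹ mod 1547. Extended Euclid on (1547, 1256):
1547 = 1*1256 + 291
1256 = 4*291 + 92
291 = 3*92 + 15
92 = 6*15 + 2
15 = 7*2 + 1
2 = 2*1 + 0
Back-substitute:
1 = 15 − 7·2
1 = −7·92 + 43·15
1 = 43·291 − 136·92
1 = −136·1256 + 587·291
1 = 587·1547 − 723·1256
1256⁻¹ ≡ 824 (mod 1547), so k ≡ 824·833 ≡ 1071 (mod 1547).
x = 583 + 1256·1071 = 1345759.

1345759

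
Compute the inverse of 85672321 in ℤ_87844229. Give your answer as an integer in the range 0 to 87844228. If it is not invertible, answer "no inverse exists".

Run Euclid on (87844229, 85672321):
87844229 = 1·85672321 + 2171908
85672321 = 39·2171908 + 967909
2171908 = 2·967909 + 236090
967909 = 4·236090 + 23549
236090 = 10·23549 + 600
23549 = 39·600 + 149
600 = 4·149 + 4
149 = 37·4 + 1
4 = 4·1 + 0
gcd = 1, so the inverse exists. Back-substitute:
1 = 149 − 37·4
1 = −37·600 + 149·149
1 = 149·23549 − 5848·600
1 = −5848·236090 + 58629·23549
1 = 58629·967909 − 240364·236090
1 = −240364·2171908 + 539357·967909
1 = 539357·85672321 − 21275287·2171908
1 = −21275287·87844229 + 21814644·85672321
So 85672321·21814644 ≡ 1 (mod 87844229).

21814644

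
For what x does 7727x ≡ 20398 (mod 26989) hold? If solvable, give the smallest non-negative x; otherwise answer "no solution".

First find gcd(7727, 26989):
26989 = 3×7727 + 3808
7727 = 2×3808 + 111
3808 = 34×111 + 34
111 = 3×34 + 9
34 = 3×9 + 7
9 = 1×7 + 2
7 = 3×2 + 1
2 = 2×1 + 0
gcd = 1, so a unique solution mod 26989 exists.
Back-substitute for the Bézout coefficients:
1 = 7 − 3·2
1 = −3·9 + 4·7
1 = 4·34 − 15·9
1 = −15·111 + 49·34
1 = 49·3808 − 1681·111
1 = −1681·7727 + 3411·3808
1 = 3411·26989 − 11914·7727
So 7727·(-11914) ≡ 1 (mod 26989), giving 7727⁻¹ ≡ 15075.
x ≡ 7727⁻¹·20398 ≡ 15075·20398 ≡ 14173 (mod 26989).

14173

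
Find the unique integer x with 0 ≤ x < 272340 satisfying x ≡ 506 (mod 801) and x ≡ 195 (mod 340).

264035

Write x = 506 + 801·k. Then 801·k ≡ 195 − 506 ≡ 29 (mod 340).
Need 801⁻¹ mod 340. Extended Euclid on (340, 121):
340 = 2·121 + 98
121 = 1·98 + 23
98 = 4·23 + 6
23 = 3·6 + 5
6 = 1·5 + 1
5 = 5·1 + 0
Back-substitute:
1 = 6 − 5
1 = −23 + 4·6
1 = 4·98 − 17·23
1 = −17·121 + 21·98
1 = 21·340 − 59·121
801⁻¹ ≡ 281 (mod 340), so k ≡ 281·29 ≡ 329 (mod 340).
x = 506 + 801·329 = 264035.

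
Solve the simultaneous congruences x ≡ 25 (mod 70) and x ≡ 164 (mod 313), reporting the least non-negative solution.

5485

Write x = 25 + 70·k. Then 70·k ≡ 164 − 25 ≡ 139 (mod 313).
Need 70⁻¹ mod 313. Extended Euclid on (313, 70):
313 = 4×70 + 33
70 = 2×33 + 4
33 = 8×4 + 1
4 = 4×1 + 0
Back-substitute:
1 = 33 − 8·4
1 = −8·70 + 17·33
1 = 17·313 − 76·70
70⁻¹ ≡ 237 (mod 313), so k ≡ 237·139 ≡ 78 (mod 313).
x = 25 + 70·78 = 5485.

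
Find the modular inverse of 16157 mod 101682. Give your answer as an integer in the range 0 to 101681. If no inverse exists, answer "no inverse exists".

Extended Euclidean algorithm:
101682 = 6×16157 + 4740
16157 = 3×4740 + 1937
4740 = 2×1937 + 866
1937 = 2×866 + 205
866 = 4×205 + 46
205 = 4×46 + 21
46 = 2×21 + 4
21 = 5×4 + 1
4 = 4×1 + 0
gcd = 1, so the inverse exists. Back-substitute:
1 = 21 − 5·4
1 = −5·46 + 11·21
1 = 11·205 − 49·46
1 = −49·866 + 207·205
1 = 207·1937 − 463·866
1 = −463·4740 + 1133·1937
1 = 1133·16157 − 3862·4740
1 = −3862·101682 + 24305·16157
So 16157·24305 ≡ 1 (mod 101682).

24305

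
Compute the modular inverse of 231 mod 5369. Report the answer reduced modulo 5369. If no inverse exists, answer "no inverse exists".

no inverse exists

Euclidean algorithm on 5369, 231:
5369 = 23·231 + 56
231 = 4·56 + 7
56 = 8·7 + 0
gcd(231, 5369) = 7 ≠ 1, so 231 has no multiplicative inverse modulo 5369.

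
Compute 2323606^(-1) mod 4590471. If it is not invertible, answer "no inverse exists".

Extended Euclidean algorithm:
4590471 = 1*2323606 + 2266865
2323606 = 1*2266865 + 56741
2266865 = 39*56741 + 53966
56741 = 1*53966 + 2775
53966 = 19*2775 + 1241
2775 = 2*1241 + 293
1241 = 4*293 + 69
293 = 4*69 + 17
69 = 4*17 + 1
17 = 17*1 + 0
Since gcd(2323606, 4590471) = 1, back-substitute to write 1 as a combination:
1 = 69 − 4·17
1 = −4·293 + 17·69
1 = 17·1241 − 72·293
1 = −72·2775 + 161·1241
1 = 161·53966 − 3131·2775
1 = −3131·56741 + 3292·53966
1 = 3292·2266865 − 131519·56741
1 = −131519·2323606 + 134811·2266865
1 = 134811·4590471 − 266330·2323606
Hence 2323606⁻¹ ≡ -266330 ≡ 4324141 (mod 4590471).

4324141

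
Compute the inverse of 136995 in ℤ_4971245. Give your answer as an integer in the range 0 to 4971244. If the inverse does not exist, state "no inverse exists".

Compute gcd(136995, 4971245):
4971245 = 36·136995 + 39425
136995 = 3·39425 + 18720
39425 = 2·18720 + 1985
18720 = 9·1985 + 855
1985 = 2·855 + 275
855 = 3·275 + 30
275 = 9·30 + 5
30 = 6·5 + 0
gcd(136995, 4971245) = 5 ≠ 1, so 136995 has no multiplicative inverse modulo 4971245.

no inverse exists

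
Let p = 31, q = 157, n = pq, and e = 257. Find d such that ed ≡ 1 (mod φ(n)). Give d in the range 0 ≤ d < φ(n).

2513

φ(n) = (p−1)(q−1) = 30·156 = 4680.
Need d with 257·d ≡ 1 (mod 4680). Apply the extended Euclidean algorithm:
4680 = 18*257 + 54
257 = 4*54 + 41
54 = 1*41 + 13
41 = 3*13 + 2
13 = 6*2 + 1
2 = 2*1 + 0
Back-substitute:
1 = 13 − 6·2
1 = −6·41 + 19·13
1 = 19·54 − 25·41
1 = −25·257 + 119·54
1 = 119·4680 − 2167·257
So 257·(-2167) ≡ 1 (mod 4680), hence d ≡ -2167 ≡ 2513 (mod 4680).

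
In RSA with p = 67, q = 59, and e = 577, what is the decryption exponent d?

889

φ(n) = (p−1)(q−1) = 66·58 = 3828.
Need d with 577·d ≡ 1 (mod 3828). Apply the extended Euclidean algorithm:
3828 = 6·577 + 366
577 = 1·366 + 211
366 = 1·211 + 155
211 = 1·155 + 56
155 = 2·56 + 43
56 = 1·43 + 13
43 = 3·13 + 4
13 = 3·4 + 1
4 = 4·1 + 0
Back-substitute:
1 = 13 − 3·4
1 = −3·43 + 10·13
1 = 10·56 − 13·43
1 = −13·155 + 36·56
1 = 36·211 − 49·155
1 = −49·366 + 85·211
1 = 85·577 − 134·366
1 = −134·3828 + 889·577
So 577·889 ≡ 1 (mod 3828), hence d = 889.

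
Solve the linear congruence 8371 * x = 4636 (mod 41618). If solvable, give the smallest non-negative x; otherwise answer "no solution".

31004

First find gcd(8371, 41618):
41618 = 4*8371 + 8134
8371 = 1*8134 + 237
8134 = 34*237 + 76
237 = 3*76 + 9
76 = 8*9 + 4
9 = 2*4 + 1
4 = 4*1 + 0
gcd = 1, so a unique solution mod 41618 exists.
Back-substitute for the Bézout coefficients:
1 = 9 − 2·4
1 = −2·76 + 17·9
1 = 17·237 − 53·76
1 = −53·8134 + 1819·237
1 = 1819·8371 − 1872·8134
1 = −1872·41618 + 9307·8371
So 8371·(9307) ≡ 1 (mod 41618), giving 8371⁻¹ ≡ 9307.
x ≡ 8371⁻¹·4636 ≡ 9307·4636 ≡ 31004 (mod 41618).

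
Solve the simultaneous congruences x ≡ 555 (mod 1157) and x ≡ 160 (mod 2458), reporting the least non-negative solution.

Write x = 555 + 1157·k. Then 1157·k ≡ 160 − 555 ≡ 2063 (mod 2458).
Need 1157⁻¹ mod 2458. Extended Euclid on (2458, 1157):
2458 = 2·1157 + 144
1157 = 8·144 + 5
144 = 28·5 + 4
5 = 1·4 + 1
4 = 4·1 + 0
Back-substitute:
1 = 5 − 4
1 = −144 + 29·5
1 = 29·1157 − 233·144
1 = −233·2458 + 495·1157
1157⁻¹ ≡ 495 (mod 2458), so k ≡ 495·2063 ≡ 1115 (mod 2458).
x = 555 + 1157·1115 = 1290610.

1290610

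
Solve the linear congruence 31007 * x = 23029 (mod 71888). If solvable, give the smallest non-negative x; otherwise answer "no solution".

First find gcd(31007, 71888):
71888 = 2×31007 + 9874
31007 = 3×9874 + 1385
9874 = 7×1385 + 179
1385 = 7×179 + 132
179 = 1×132 + 47
132 = 2×47 + 38
47 = 1×38 + 9
38 = 4×9 + 2
9 = 4×2 + 1
2 = 2×1 + 0
gcd = 1, so a unique solution mod 71888 exists.
Back-substitute for the Bézout coefficients:
1 = 9 − 4·2
1 = −4·38 + 17·9
1 = 17·47 − 21·38
1 = −21·132 + 59·47
1 = 59·179 − 80·132
1 = −80·1385 + 619·179
1 = 619·9874 − 4413·1385
1 = −4413·31007 + 13858·9874
1 = 13858·71888 − 32129·31007
So 31007·(-32129) ≡ 1 (mod 71888), giving 31007⁻¹ ≡ 39759.
x ≡ 31007⁻¹·23029 ≡ 39759·23029 ≡ 44443 (mod 71888).

44443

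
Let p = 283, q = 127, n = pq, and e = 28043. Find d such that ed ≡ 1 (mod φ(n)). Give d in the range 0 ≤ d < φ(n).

15695

φ(n) = (p−1)(q−1) = 282·126 = 35532.
Need d with 28043·d ≡ 1 (mod 35532). Apply the extended Euclidean algorithm:
35532 = 1×28043 + 7489
28043 = 3×7489 + 5576
7489 = 1×5576 + 1913
5576 = 2×1913 + 1750
1913 = 1×1750 + 163
1750 = 10×163 + 120
163 = 1×120 + 43
120 = 2×43 + 34
43 = 1×34 + 9
34 = 3×9 + 7
9 = 1×7 + 2
7 = 3×2 + 1
2 = 2×1 + 0
Back-substitute:
1 = 7 − 3·2
1 = −3·9 + 4·7
1 = 4·34 − 15·9
1 = −15·43 + 19·34
1 = 19·120 − 53·43
1 = −53·163 + 72·120
1 = 72·1750 − 773·163
1 = −773·1913 + 845·1750
1 = 845·5576 − 2463·1913
1 = −2463·7489 + 3308·5576
1 = 3308·28043 − 12387·7489
1 = −12387·35532 + 15695·28043
So 28043·15695 ≡ 1 (mod 35532), hence d = 15695.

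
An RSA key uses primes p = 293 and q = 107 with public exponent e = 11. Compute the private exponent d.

φ(n) = (p−1)(q−1) = 292·106 = 30952.
Need d with 11·d ≡ 1 (mod 30952). Apply the extended Euclidean algorithm:
30952 = 2813·11 + 9
11 = 1·9 + 2
9 = 4·2 + 1
2 = 2·1 + 0
Back-substitute:
1 = 9 − 4·2
1 = −4·11 + 5·9
1 = 5·30952 − 14069·11
So 11·(-14069) ≡ 1 (mod 30952), hence d ≡ -14069 ≡ 16883 (mod 30952).

16883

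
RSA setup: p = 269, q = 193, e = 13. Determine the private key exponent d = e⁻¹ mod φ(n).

φ(n) = (p−1)(q−1) = 268·192 = 51456.
Need d with 13·d ≡ 1 (mod 51456). Apply the extended Euclidean algorithm:
51456 = 3958*13 + 2
13 = 6*2 + 1
2 = 2*1 + 0
Back-substitute:
1 = 13 − 6·2
1 = −6·51456 + 23749·13
So 13·23749 ≡ 1 (mod 51456), hence d = 23749.

23749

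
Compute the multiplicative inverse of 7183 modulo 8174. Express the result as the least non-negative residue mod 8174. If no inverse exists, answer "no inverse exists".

1163

Run Euclid on (8174, 7183):
8174 = 1×7183 + 991
7183 = 7×991 + 246
991 = 4×246 + 7
246 = 35×7 + 1
7 = 7×1 + 0
The gcd is 1. Working backward:
1 = 246 − 35·7
1 = −35·991 + 141·246
1 = 141·7183 − 1022·991
1 = −1022·8174 + 1163·7183
So 7183·1163 ≡ 1 (mod 8174).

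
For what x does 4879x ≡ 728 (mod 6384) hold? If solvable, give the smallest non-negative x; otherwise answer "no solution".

8

First find gcd(4879, 6384):
6384 = 1×4879 + 1505
4879 = 3×1505 + 364
1505 = 4×364 + 49
364 = 7×49 + 21
49 = 2×21 + 7
21 = 3×7 + 0
gcd = 7 and 7 | 728, so solutions exist. Divide through by 7: 697x ≡ 104 (mod 912).
Now find 697⁻¹ mod 912:
912 = 1*697 + 215
697 = 3*215 + 52
215 = 4*52 + 7
52 = 7*7 + 3
7 = 2*3 + 1
3 = 3*1 + 0
Back-substitute:
1 = 7 − 2·3
1 = −2·52 + 15·7
1 = 15·215 − 62·52
1 = −62·697 + 201·215
1 = 201·912 − 263·697
So 697·(-263) ≡ 1 (mod 912), i.e. 697⁻¹ ≡ 649.
Then x ≡ 649·104 ≡ 8 (mod 912); the smallest non-negative solution is x = 8.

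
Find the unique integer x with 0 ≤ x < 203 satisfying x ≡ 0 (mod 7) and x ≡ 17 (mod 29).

Write x = 0 + 7·k. Then 7·k ≡ 17 − 0 ≡ 17 (mod 29).
Need 7⁻¹ mod 29. Extended Euclid on (29, 7):
29 = 4·7 + 1
7 = 7·1 + 0
Back-substitute:
1 = 29 − 4·7
7⁻¹ ≡ 25 (mod 29), so k ≡ 25·17 ≡ 19 (mod 29).
x = 0 + 7·19 = 133.

133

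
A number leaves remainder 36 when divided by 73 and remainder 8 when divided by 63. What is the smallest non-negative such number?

Write x = 36 + 73·k. Then 73·k ≡ 8 − 36 ≡ 35 (mod 63).
Need 73⁻¹ mod 63. Extended Euclid on (63, 10):
63 = 6·10 + 3
10 = 3·3 + 1
3 = 3·1 + 0
Back-substitute:
1 = 10 − 3·3
1 = −3·63 + 19·10
73⁻¹ ≡ 19 (mod 63), so k ≡ 19·35 ≡ 35 (mod 63).
x = 36 + 73·35 = 2591.

2591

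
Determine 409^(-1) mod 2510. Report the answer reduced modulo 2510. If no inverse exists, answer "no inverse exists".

gcd(2510, 409) by repeated division:
2510 = 6·409 + 56
409 = 7·56 + 17
56 = 3·17 + 5
17 = 3·5 + 2
5 = 2·2 + 1
2 = 2·1 + 0
Since gcd(409, 2510) = 1, back-substitute to write 1 as a combination:
1 = 5 − 2·2
1 = −2·17 + 7·5
1 = 7·56 − 23·17
1 = −23·409 + 168·56
1 = 168·2510 − 1031·409
So 409·(-1031) ≡ 1 (mod 2510), and -1031 ≡ 1479 (mod 2510).

1479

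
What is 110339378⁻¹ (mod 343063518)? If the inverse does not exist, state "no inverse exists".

Compute gcd(110339378, 343063518):
343063518 = 3×110339378 + 12045384
110339378 = 9×12045384 + 1930922
12045384 = 6×1930922 + 459852
1930922 = 4×459852 + 91514
459852 = 5×91514 + 2282
91514 = 40×2282 + 234
2282 = 9×234 + 176
234 = 1×176 + 58
176 = 3×58 + 2
58 = 29×2 + 0
The gcd is 2, not 1, hence no inverse exists.

no inverse exists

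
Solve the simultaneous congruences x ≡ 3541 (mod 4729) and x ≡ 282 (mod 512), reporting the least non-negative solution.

216346

Write x = 3541 + 4729·k. Then 4729·k ≡ 282 − 3541 ≡ 325 (mod 512).
Need 4729⁻¹ mod 512. Extended Euclid on (512, 121):
512 = 4·121 + 28
121 = 4·28 + 9
28 = 3·9 + 1
9 = 9·1 + 0
Back-substitute:
1 = 28 − 3·9
1 = −3·121 + 13·28
1 = 13·512 − 55·121
4729⁻¹ ≡ 457 (mod 512), so k ≡ 457·325 ≡ 45 (mod 512).
x = 3541 + 4729·45 = 216346.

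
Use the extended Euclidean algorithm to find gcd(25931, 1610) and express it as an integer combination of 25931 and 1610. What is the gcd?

Euclidean algorithm:
25931 = 16*1610 + 171
1610 = 9*171 + 71
171 = 2*71 + 29
71 = 2*29 + 13
29 = 2*13 + 3
13 = 4*3 + 1
3 = 3*1 + 0
gcd(25931, 1610) = 1.
Working backward:
1 = 13 − 4·3
1 = −4·29 + 9·13
1 = 9·71 − 22·29
1 = −22·171 + 53·71
1 = 53·1610 − 499·171
1 = −499·25931 + 8037·1610
So 1 = (-499)·25931 + (8037)·1610.

1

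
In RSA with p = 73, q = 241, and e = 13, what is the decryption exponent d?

5317

φ(n) = (p−1)(q−1) = 72·240 = 17280.
Need d with 13·d ≡ 1 (mod 17280). Apply the extended Euclidean algorithm:
17280 = 1329×13 + 3
13 = 4×3 + 1
3 = 3×1 + 0
Back-substitute:
1 = 13 − 4·3
1 = −4·17280 + 5317·13
So 13·5317 ≡ 1 (mod 17280), hence d = 5317.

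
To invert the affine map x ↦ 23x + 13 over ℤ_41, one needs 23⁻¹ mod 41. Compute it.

Extended Euclidean algorithm:
41 = 1×23 + 18
23 = 1×18 + 5
18 = 3×5 + 3
5 = 1×3 + 2
3 = 1×2 + 1
2 = 2×1 + 0
gcd = 1, so the inverse exists. Back-substitute:
1 = 3 − 2
1 = −5 + 2·3
1 = 2·18 − 7·5
1 = −7·23 + 9·18
1 = 9·41 − 16·23
Thus 23·(-16) ≡ 1 (mod 41); reducing, -16 mod 41 = 25.

25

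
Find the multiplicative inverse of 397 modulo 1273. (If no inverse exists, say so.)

978

Run Euclid on (1273, 397):
1273 = 3×397 + 82
397 = 4×82 + 69
82 = 1×69 + 13
69 = 5×13 + 4
13 = 3×4 + 1
4 = 4×1 + 0
The gcd is 1. Working backward:
1 = 13 − 3·4
1 = −3·69 + 16·13
1 = 16·82 − 19·69
1 = −19·397 + 92·82
1 = 92·1273 − 295·397
So 397·(-295) ≡ 1 (mod 1273), and -295 ≡ 978 (mod 1273).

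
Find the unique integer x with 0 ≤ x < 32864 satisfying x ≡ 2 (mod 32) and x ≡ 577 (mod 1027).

Write x = 2 + 32·k. Then 32·k ≡ 577 − 2 ≡ 575 (mod 1027).
Need 32⁻¹ mod 1027. Extended Euclid on (1027, 32):
1027 = 32*32 + 3
32 = 10*3 + 2
3 = 1*2 + 1
2 = 2*1 + 0
Back-substitute:
1 = 3 − 2
1 = −32 + 11·3
1 = 11·1027 − 353·32
32⁻¹ ≡ 674 (mod 1027), so k ≡ 674·575 ≡ 371 (mod 1027).
x = 2 + 32·371 = 11874.

11874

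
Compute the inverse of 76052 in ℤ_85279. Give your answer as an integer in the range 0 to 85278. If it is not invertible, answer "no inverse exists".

57857

Run Euclid on (85279, 76052):
85279 = 1·76052 + 9227
76052 = 8·9227 + 2236
9227 = 4·2236 + 283
2236 = 7·283 + 255
283 = 1·255 + 28
255 = 9·28 + 3
28 = 9·3 + 1
3 = 3·1 + 0
Since gcd(76052, 85279) = 1, back-substitute to write 1 as a combination:
1 = 28 − 9·3
1 = −9·255 + 82·28
1 = 82·283 − 91·255
1 = −91·2236 + 719·283
1 = 719·9227 − 2967·2236
1 = −2967·76052 + 24455·9227
1 = 24455·85279 − 27422·76052
So 76052·(-27422) ≡ 1 (mod 85279), and -27422 ≡ 57857 (mod 85279).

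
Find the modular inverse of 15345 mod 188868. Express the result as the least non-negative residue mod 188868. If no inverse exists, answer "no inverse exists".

no inverse exists

Euclidean algorithm on 188868, 15345:
188868 = 12*15345 + 4728
15345 = 3*4728 + 1161
4728 = 4*1161 + 84
1161 = 13*84 + 69
84 = 1*69 + 15
69 = 4*15 + 9
15 = 1*9 + 6
9 = 1*6 + 3
6 = 2*3 + 0
gcd(15345, 188868) = 3 ≠ 1, so 15345 has no multiplicative inverse modulo 188868.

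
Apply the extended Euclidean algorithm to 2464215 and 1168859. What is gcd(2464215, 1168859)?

1

Euclidean algorithm:
2464215 = 2*1168859 + 126497
1168859 = 9*126497 + 30386
126497 = 4*30386 + 4953
30386 = 6*4953 + 668
4953 = 7*668 + 277
668 = 2*277 + 114
277 = 2*114 + 49
114 = 2*49 + 16
49 = 3*16 + 1
16 = 16*1 + 0
gcd(2464215, 1168859) = 1.
Express as a combination:
1 = 49 − 3·16
1 = −3·114 + 7·49
1 = 7·277 − 17·114
1 = −17·668 + 41·277
1 = 41·4953 − 304·668
1 = −304·30386 + 1865·4953
1 = 1865·126497 − 7764·30386
1 = −7764·1168859 + 71741·126497
1 = 71741·2464215 − 151246·1168859
So 1 = (71741)·2464215 + (-151246)·1168859.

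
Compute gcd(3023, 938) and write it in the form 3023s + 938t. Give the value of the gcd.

Apply Euclid's algorithm to 3023 and 938:
3023 = 3·938 + 209
938 = 4·209 + 102
209 = 2·102 + 5
102 = 20·5 + 2
5 = 2·2 + 1
2 = 2·1 + 0
gcd(3023, 938) = 1.
Back-substituting:
1 = 5 − 2·2
1 = −2·102 + 41·5
1 = 41·209 − 84·102
1 = −84·938 + 377·209
1 = 377·3023 − 1215·938
So 1 = (377)·3023 + (-1215)·938.

1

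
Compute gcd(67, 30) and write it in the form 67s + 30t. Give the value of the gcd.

Euclidean algorithm:
67 = 2*30 + 7
30 = 4*7 + 2
7 = 3*2 + 1
2 = 2*1 + 0
gcd(67, 30) = 1.
Back-substituting:
1 = 7 − 3·2
1 = −3·30 + 13·7
1 = 13·67 − 29·30
So 1 = (13)·67 + (-29)·30.

1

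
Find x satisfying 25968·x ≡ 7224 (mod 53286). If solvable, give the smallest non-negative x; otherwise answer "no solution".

8594

First find gcd(25968, 53286):
53286 = 2×25968 + 1350
25968 = 19×1350 + 318
1350 = 4×318 + 78
318 = 4×78 + 6
78 = 13×6 + 0
gcd = 6 and 6 | 7224, so solutions exist. Divide through by 6: 4328x ≡ 1204 (mod 8881).
Now find 4328⁻¹ mod 8881:
8881 = 2*4328 + 225
4328 = 19*225 + 53
225 = 4*53 + 13
53 = 4*13 + 1
13 = 13*1 + 0
Back-substitute:
1 = 53 − 4·13
1 = −4·225 + 17·53
1 = 17·4328 − 327·225
1 = −327·8881 + 671·4328
So 4328⁻¹ ≡ 671 (mod 8881).
Then x ≡ 671·1204 ≡ 8594 (mod 8881); the smallest non-negative solution is x = 8594.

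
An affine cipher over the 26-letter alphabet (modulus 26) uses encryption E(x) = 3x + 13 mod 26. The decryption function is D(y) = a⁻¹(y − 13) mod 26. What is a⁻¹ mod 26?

9

Run Euclid on (26, 3):
26 = 8×3 + 2
3 = 1×2 + 1
2 = 2×1 + 0
gcd = 1, so the inverse exists. Back-substitute:
1 = 3 − 2
1 = −26 + 9·3
So 3·9 ≡ 1 (mod 26).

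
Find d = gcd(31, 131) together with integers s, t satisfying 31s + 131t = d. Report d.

1

Repeated division:
131 = 4×31 + 7
31 = 4×7 + 3
7 = 2×3 + 1
3 = 3×1 + 0
gcd(31, 131) = 1.
Working backward:
1 = 7 − 2·3
1 = −2·31 + 9·7
1 = 9·131 − 38·31
So 1 = (9)·131 + (-38)·31.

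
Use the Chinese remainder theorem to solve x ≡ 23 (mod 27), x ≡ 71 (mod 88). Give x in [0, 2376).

Write x = 23 + 27·k. Then 27·k ≡ 71 − 23 ≡ 48 (mod 88).
Need 27⁻¹ mod 88. Extended Euclid on (88, 27):
88 = 3·27 + 7
27 = 3·7 + 6
7 = 1·6 + 1
6 = 6·1 + 0
Back-substitute:
1 = 7 − 6
1 = −27 + 4·7
1 = 4·88 − 13·27
27⁻¹ ≡ 75 (mod 88), so k ≡ 75·48 ≡ 80 (mod 88).
x = 23 + 27·80 = 2183.

2183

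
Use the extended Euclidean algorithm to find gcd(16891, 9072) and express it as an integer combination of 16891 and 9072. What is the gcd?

Apply Euclid's algorithm to 16891 and 9072:
16891 = 1*9072 + 7819
9072 = 1*7819 + 1253
7819 = 6*1253 + 301
1253 = 4*301 + 49
301 = 6*49 + 7
49 = 7*7 + 0
gcd(16891, 9072) = 7.
Express as a combination:
7 = 301 − 6·49
7 = −6·1253 + 25·301
7 = 25·7819 − 156·1253
7 = −156·9072 + 181·7819
7 = 181·16891 − 337·9072
So 7 = (181)·16891 + (-337)·9072.

7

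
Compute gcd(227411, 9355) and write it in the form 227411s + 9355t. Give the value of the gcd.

Apply Euclid's algorithm to 227411 and 9355:
227411 = 24·9355 + 2891
9355 = 3·2891 + 682
2891 = 4·682 + 163
682 = 4·163 + 30
163 = 5·30 + 13
30 = 2·13 + 4
13 = 3·4 + 1
4 = 4·1 + 0
gcd(227411, 9355) = 1.
Working backward:
1 = 13 − 3·4
1 = −3·30 + 7·13
1 = 7·163 − 38·30
1 = −38·682 + 159·163
1 = 159·2891 − 674·682
1 = −674·9355 + 2181·2891
1 = 2181·227411 − 53018·9355
So 1 = (2181)·227411 + (-53018)·9355.

1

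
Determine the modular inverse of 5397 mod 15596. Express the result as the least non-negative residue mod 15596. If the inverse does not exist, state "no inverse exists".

Compute gcd(5397, 15596):
15596 = 2*5397 + 4802
5397 = 1*4802 + 595
4802 = 8*595 + 42
595 = 14*42 + 7
42 = 6*7 + 0
Since gcd = 7 > 1, 5397 is not a unit mod 15596.

no inverse exists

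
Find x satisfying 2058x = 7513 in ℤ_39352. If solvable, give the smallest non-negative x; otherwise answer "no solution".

no solution

gcd(2058, 39352):
39352 = 19*2058 + 250
2058 = 8*250 + 58
250 = 4*58 + 18
58 = 3*18 + 4
18 = 4*4 + 2
4 = 2*2 + 0
gcd = 2, but 2 ∤ 7513, so the congruence has no solution.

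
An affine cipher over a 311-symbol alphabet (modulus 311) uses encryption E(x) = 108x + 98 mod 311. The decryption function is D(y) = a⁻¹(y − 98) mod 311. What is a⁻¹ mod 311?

gcd(311, 108) by repeated division:
311 = 2*108 + 95
108 = 1*95 + 13
95 = 7*13 + 4
13 = 3*4 + 1
4 = 4*1 + 0
gcd = 1, so the inverse exists. Back-substitute:
1 = 13 − 3·4
1 = −3·95 + 22·13
1 = 22·108 − 25·95
1 = −25·311 + 72·108
So 108·72 ≡ 1 (mod 311).

72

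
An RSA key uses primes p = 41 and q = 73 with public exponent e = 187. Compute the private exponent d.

φ(n) = (p−1)(q−1) = 40·72 = 2880.
Need d with 187·d ≡ 1 (mod 2880). Apply the extended Euclidean algorithm:
2880 = 15×187 + 75
187 = 2×75 + 37
75 = 2×37 + 1
37 = 37×1 + 0
Back-substitute:
1 = 75 − 2·37
1 = −2·187 + 5·75
1 = 5·2880 − 77·187
So 187·(-77) ≡ 1 (mod 2880), hence d ≡ -77 ≡ 2803 (mod 2880).

2803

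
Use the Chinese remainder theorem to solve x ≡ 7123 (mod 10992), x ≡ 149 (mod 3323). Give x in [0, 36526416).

Write x = 7123 + 10992·k. Then 10992·k ≡ 149 − 7123 ≡ 2995 (mod 3323).
Need 10992⁻¹ mod 3323. Extended Euclid on (3323, 1023):
3323 = 3*1023 + 254
1023 = 4*254 + 7
254 = 36*7 + 2
7 = 3*2 + 1
2 = 2*1 + 0
Back-substitute:
1 = 7 − 3·2
1 = −3·254 + 109·7
1 = 109·1023 − 439·254
1 = −439·3323 + 1426·1023
10992⁻¹ ≡ 1426 (mod 3323), so k ≡ 1426·2995 ≡ 815 (mod 3323).
x = 7123 + 10992·815 = 8965603.

8965603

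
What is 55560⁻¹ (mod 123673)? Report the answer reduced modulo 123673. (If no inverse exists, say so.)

30502

gcd(123673, 55560) by repeated division:
123673 = 2·55560 + 12553
55560 = 4·12553 + 5348
12553 = 2·5348 + 1857
5348 = 2·1857 + 1634
1857 = 1·1634 + 223
1634 = 7·223 + 73
223 = 3·73 + 4
73 = 18·4 + 1
4 = 4·1 + 0
Since gcd(55560, 123673) = 1, back-substitute to write 1 as a combination:
1 = 73 − 18·4
1 = −18·223 + 55·73
1 = 55·1634 − 403·223
1 = −403·1857 + 458·1634
1 = 458·5348 − 1319·1857
1 = −1319·12553 + 3096·5348
1 = 3096·55560 − 13703·12553
1 = −13703·123673 + 30502·55560
So 55560·30502 ≡ 1 (mod 123673).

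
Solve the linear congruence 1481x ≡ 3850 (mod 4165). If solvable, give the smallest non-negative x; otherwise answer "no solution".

1330

First find gcd(1481, 4165):
4165 = 2*1481 + 1203
1481 = 1*1203 + 278
1203 = 4*278 + 91
278 = 3*91 + 5
91 = 18*5 + 1
5 = 5*1 + 0
gcd = 1, so a unique solution mod 4165 exists.
Back-substitute for the Bézout coefficients:
1 = 91 − 18·5
1 = −18·278 + 55·91
1 = 55·1203 − 238·278
1 = −238·1481 + 293·1203
1 = 293·4165 − 824·1481
So 1481·(-824) ≡ 1 (mod 4165), giving 1481⁻¹ ≡ 3341.
x ≡ 1481⁻¹·3850 ≡ 3341·3850 ≡ 1330 (mod 4165).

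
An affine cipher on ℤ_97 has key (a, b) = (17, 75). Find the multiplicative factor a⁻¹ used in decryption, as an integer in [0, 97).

40

Run Euclid on (97, 17):
97 = 5·17 + 12
17 = 1·12 + 5
12 = 2·5 + 2
5 = 2·2 + 1
2 = 2·1 + 0
The gcd is 1. Working backward:
1 = 5 − 2·2
1 = −2·12 + 5·5
1 = 5·17 − 7·12
1 = −7·97 + 40·17
So 17·40 ≡ 1 (mod 97).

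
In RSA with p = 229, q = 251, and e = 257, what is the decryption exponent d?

φ(n) = (p−1)(q−1) = 228·250 = 57000.
Need d with 257·d ≡ 1 (mod 57000). Apply the extended Euclidean algorithm:
57000 = 221*257 + 203
257 = 1*203 + 54
203 = 3*54 + 41
54 = 1*41 + 13
41 = 3*13 + 2
13 = 6*2 + 1
2 = 2*1 + 0
Back-substitute:
1 = 13 − 6·2
1 = −6·41 + 19·13
1 = 19·54 − 25·41
1 = −25·203 + 94·54
1 = 94·257 − 119·203
1 = −119·57000 + 26393·257
So 257·26393 ≡ 1 (mod 57000), hence d = 26393.

26393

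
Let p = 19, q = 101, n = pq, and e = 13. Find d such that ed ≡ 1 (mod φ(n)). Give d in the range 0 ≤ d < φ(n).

φ(n) = (p−1)(q−1) = 18·100 = 1800.
Need d with 13·d ≡ 1 (mod 1800). Apply the extended Euclidean algorithm:
1800 = 138×13 + 6
13 = 2×6 + 1
6 = 6×1 + 0
Back-substitute:
1 = 13 − 2·6
1 = −2·1800 + 277·13
So 13·277 ≡ 1 (mod 1800), hence d = 277.

277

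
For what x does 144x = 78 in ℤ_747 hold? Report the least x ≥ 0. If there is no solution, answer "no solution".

gcd(144, 747):
747 = 5·144 + 27
144 = 5·27 + 9
27 = 3·9 + 0
gcd = 9, but 9 ∤ 78, so the congruence has no solution.

no solution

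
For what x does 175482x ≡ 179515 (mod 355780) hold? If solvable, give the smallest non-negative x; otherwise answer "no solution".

gcd(175482, 355780):
355780 = 2×175482 + 4816
175482 = 36×4816 + 2106
4816 = 2×2106 + 604
2106 = 3×604 + 294
604 = 2×294 + 16
294 = 18×16 + 6
16 = 2×6 + 4
6 = 1×4 + 2
4 = 2×2 + 0
gcd = 2, but 2 ∤ 179515, so the congruence has no solution.

no solution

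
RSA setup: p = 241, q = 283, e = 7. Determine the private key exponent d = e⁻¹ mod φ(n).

φ(n) = (p−1)(q−1) = 240·282 = 67680.
Need d with 7·d ≡ 1 (mod 67680). Apply the extended Euclidean algorithm:
67680 = 9668*7 + 4
7 = 1*4 + 3
4 = 1*3 + 1
3 = 3*1 + 0
Back-substitute:
1 = 4 − 3
1 = −7 + 2·4
1 = 2·67680 − 19337·7
So 7·(-19337) ≡ 1 (mod 67680), hence d ≡ -19337 ≡ 48343 (mod 67680).

48343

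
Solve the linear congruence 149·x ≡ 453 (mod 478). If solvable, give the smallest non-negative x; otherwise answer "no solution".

First find gcd(149, 478):
478 = 3·149 + 31
149 = 4·31 + 25
31 = 1·25 + 6
25 = 4·6 + 1
6 = 6·1 + 0
gcd = 1, so a unique solution mod 478 exists.
Back-substitute for the Bézout coefficients:
1 = 25 − 4·6
1 = −4·31 + 5·25
1 = 5·149 − 24·31
1 = −24·478 + 77·149
So 149·(77) ≡ 1 (mod 478), giving 149⁻¹ ≡ 77.
x ≡ 149⁻¹·453 ≡ 77·453 ≡ 465 (mod 478).

465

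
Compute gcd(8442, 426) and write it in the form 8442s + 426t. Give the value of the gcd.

Apply Euclid's algorithm to 8442 and 426:
8442 = 19·426 + 348
426 = 1·348 + 78
348 = 4·78 + 36
78 = 2·36 + 6
36 = 6·6 + 0
gcd(8442, 426) = 6.
Express as a combination:
6 = 78 − 2·36
6 = −2·348 + 9·78
6 = 9·426 − 11·348
6 = −11·8442 + 218·426
So 6 = (-11)·8442 + (218)·426.

6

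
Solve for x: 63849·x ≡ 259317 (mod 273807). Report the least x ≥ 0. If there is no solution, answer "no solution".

First find gcd(63849, 273807):
273807 = 4*63849 + 18411
63849 = 3*18411 + 8616
18411 = 2*8616 + 1179
8616 = 7*1179 + 363
1179 = 3*363 + 90
363 = 4*90 + 3
90 = 30*3 + 0
gcd = 3 and 3 | 259317, so solutions exist. Divide through by 3: 21283x ≡ 86439 (mod 91269).
Now find 21283⁻¹ mod 91269:
91269 = 4*21283 + 6137
21283 = 3*6137 + 2872
6137 = 2*2872 + 393
2872 = 7*393 + 121
393 = 3*121 + 30
121 = 4*30 + 1
30 = 30*1 + 0
Back-substitute:
1 = 121 − 4·30
1 = −4·393 + 13·121
1 = 13·2872 − 95·393
1 = −95·6137 + 203·2872
1 = 203·21283 − 704·6137
1 = −704·91269 + 3019·21283
So 21283⁻¹ ≡ 3019 (mod 91269).
Then x ≡ 3019·86439 ≡ 21270 (mod 91269); the smallest non-negative solution is x = 21270.

21270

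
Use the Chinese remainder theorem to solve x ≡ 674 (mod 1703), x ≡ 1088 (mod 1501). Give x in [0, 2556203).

Write x = 674 + 1703·k. Then 1703·k ≡ 1088 − 674 ≡ 414 (mod 1501).
Need 1703⁻¹ mod 1501. Extended Euclid on (1501, 202):
1501 = 7*202 + 87
202 = 2*87 + 28
87 = 3*28 + 3
28 = 9*3 + 1
3 = 3*1 + 0
Back-substitute:
1 = 28 − 9·3
1 = −9·87 + 28·28
1 = 28·202 − 65·87
1 = −65·1501 + 483·202
1703⁻¹ ≡ 483 (mod 1501), so k ≡ 483·414 ≡ 329 (mod 1501).
x = 674 + 1703·329 = 560961.

560961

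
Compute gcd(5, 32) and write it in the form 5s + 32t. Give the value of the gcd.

1

Euclidean algorithm:
32 = 6*5 + 2
5 = 2*2 + 1
2 = 2*1 + 0
gcd(5, 32) = 1.
Back-substituting:
1 = 5 − 2·2
1 = −2·32 + 13·5
So 1 = (-2)·32 + (13)·5.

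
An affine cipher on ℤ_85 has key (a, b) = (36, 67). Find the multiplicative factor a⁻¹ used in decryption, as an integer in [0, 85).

Extended Euclidean algorithm:
85 = 2*36 + 13
36 = 2*13 + 10
13 = 1*10 + 3
10 = 3*3 + 1
3 = 3*1 + 0
Since gcd(36, 85) = 1, back-substitute to write 1 as a combination:
1 = 10 − 3·3
1 = −3·13 + 4·10
1 = 4·36 − 11·13
1 = −11·85 + 26·36
So 36·26 ≡ 1 (mod 85).

26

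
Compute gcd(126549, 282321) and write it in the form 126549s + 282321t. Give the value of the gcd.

9

Repeated division:
282321 = 2·126549 + 29223
126549 = 4·29223 + 9657
29223 = 3·9657 + 252
9657 = 38·252 + 81
252 = 3·81 + 9
81 = 9·9 + 0
gcd(126549, 282321) = 9.
Back-substituting:
9 = 252 − 3·81
9 = −3·9657 + 115·252
9 = 115·29223 − 348·9657
9 = −348·126549 + 1507·29223
9 = 1507·282321 − 3362·126549
So 9 = (1507)·282321 + (-3362)·126549.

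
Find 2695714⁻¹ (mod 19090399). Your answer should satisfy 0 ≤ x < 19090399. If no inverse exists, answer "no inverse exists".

13396133

Run Euclid on (19090399, 2695714):
19090399 = 7·2695714 + 220401
2695714 = 12·220401 + 50902
220401 = 4·50902 + 16793
50902 = 3·16793 + 523
16793 = 32·523 + 57
523 = 9·57 + 10
57 = 5·10 + 7
10 = 1·7 + 3
7 = 2·3 + 1
3 = 3·1 + 0
gcd = 1, so the inverse exists. Back-substitute:
1 = 7 − 2·3
1 = −2·10 + 3·7
1 = 3·57 − 17·10
1 = −17·523 + 156·57
1 = 156·16793 − 5009·523
1 = −5009·50902 + 15183·16793
1 = 15183·220401 − 65741·50902
1 = −65741·2695714 + 804075·220401
1 = 804075·19090399 − 5694266·2695714
So 2695714·(-5694266) ≡ 1 (mod 19090399), and -5694266 ≡ 13396133 (mod 19090399).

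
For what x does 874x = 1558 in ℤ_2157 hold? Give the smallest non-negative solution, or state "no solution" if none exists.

2065

First find gcd(874, 2157):
2157 = 2×874 + 409
874 = 2×409 + 56
409 = 7×56 + 17
56 = 3×17 + 5
17 = 3×5 + 2
5 = 2×2 + 1
2 = 2×1 + 0
gcd = 1, so a unique solution mod 2157 exists.
Back-substitute for the Bézout coefficients:
1 = 5 − 2·2
1 = −2·17 + 7·5
1 = 7·56 − 23·17
1 = −23·409 + 168·56
1 = 168·874 − 359·409
1 = −359·2157 + 886·874
So 874·(886) ≡ 1 (mod 2157), giving 874⁻¹ ≡ 886.
x ≡ 874⁻¹·1558 ≡ 886·1558 ≡ 2065 (mod 2157).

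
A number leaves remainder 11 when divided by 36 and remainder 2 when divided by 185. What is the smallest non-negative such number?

Write x = 11 + 36·k. Then 36·k ≡ 2 − 11 ≡ 176 (mod 185).
Need 36⁻¹ mod 185. Extended Euclid on (185, 36):
185 = 5·36 + 5
36 = 7·5 + 1
5 = 5·1 + 0
Back-substitute:
1 = 36 − 7·5
1 = −7·185 + 36·36
36⁻¹ ≡ 36 (mod 185), so k ≡ 36·176 ≡ 46 (mod 185).
x = 11 + 36·46 = 1667.

1667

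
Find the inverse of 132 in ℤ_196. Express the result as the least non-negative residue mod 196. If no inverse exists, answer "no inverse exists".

Euclidean algorithm on 196, 132:
196 = 1*132 + 64
132 = 2*64 + 4
64 = 16*4 + 0
Since gcd = 4 > 1, 132 is not a unit mod 196.

no inverse exists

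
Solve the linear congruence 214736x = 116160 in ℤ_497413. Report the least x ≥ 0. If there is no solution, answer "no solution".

261475

First find gcd(214736, 497413):
497413 = 2*214736 + 67941
214736 = 3*67941 + 10913
67941 = 6*10913 + 2463
10913 = 4*2463 + 1061
2463 = 2*1061 + 341
1061 = 3*341 + 38
341 = 8*38 + 37
38 = 1*37 + 1
37 = 37*1 + 0
gcd = 1, so a unique solution mod 497413 exists.
Back-substitute for the Bézout coefficients:
1 = 38 − 37
1 = −341 + 9·38
1 = 9·1061 − 28·341
1 = −28·2463 + 65·1061
1 = 65·10913 − 288·2463
1 = −288·67941 + 1793·10913
1 = 1793·214736 − 5667·67941
1 = −5667·497413 + 13127·214736
So 214736·(13127) ≡ 1 (mod 497413), giving 214736⁻¹ ≡ 13127.
x ≡ 214736⁻¹·116160 ≡ 13127·116160 ≡ 261475 (mod 497413).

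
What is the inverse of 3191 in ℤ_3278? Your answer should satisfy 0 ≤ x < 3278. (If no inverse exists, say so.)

gcd(3278, 3191) by repeated division:
3278 = 1*3191 + 87
3191 = 36*87 + 59
87 = 1*59 + 28
59 = 2*28 + 3
28 = 9*3 + 1
3 = 3*1 + 0
gcd = 1, so the inverse exists. Back-substitute:
1 = 28 − 9·3
1 = −9·59 + 19·28
1 = 19·87 − 28·59
1 = −28·3191 + 1027·87
1 = 1027·3278 − 1055·3191
Hence 3191⁻¹ ≡ -1055 ≡ 2223 (mod 3278).

2223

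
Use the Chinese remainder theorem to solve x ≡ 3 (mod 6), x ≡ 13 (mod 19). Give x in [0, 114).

51

Write x = 3 + 6·k. Then 6·k ≡ 13 − 3 ≡ 10 (mod 19).
Need 6⁻¹ mod 19. Extended Euclid on (19, 6):
19 = 3·6 + 1
6 = 6·1 + 0
Back-substitute:
1 = 19 − 3·6
6⁻¹ ≡ 16 (mod 19), so k ≡ 16·10 ≡ 8 (mod 19).
x = 3 + 6·8 = 51.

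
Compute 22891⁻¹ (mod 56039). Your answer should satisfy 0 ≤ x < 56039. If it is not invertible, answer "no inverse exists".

Extended Euclidean algorithm:
56039 = 2·22891 + 10257
22891 = 2·10257 + 2377
10257 = 4·2377 + 749
2377 = 3·749 + 130
749 = 5·130 + 99
130 = 1·99 + 31
99 = 3·31 + 6
31 = 5·6 + 1
6 = 6·1 + 0
Since gcd(22891, 56039) = 1, back-substitute to write 1 as a combination:
1 = 31 − 5·6
1 = −5·99 + 16·31
1 = 16·130 − 21·99
1 = −21·749 + 121·130
1 = 121·2377 − 384·749
1 = −384·10257 + 1657·2377
1 = 1657·22891 − 3698·10257
1 = −3698·56039 + 9053·22891
So 22891·9053 ≡ 1 (mod 56039).

9053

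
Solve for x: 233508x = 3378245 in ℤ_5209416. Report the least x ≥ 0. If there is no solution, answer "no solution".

no solution

gcd(233508, 5209416):
5209416 = 22*233508 + 72240
233508 = 3*72240 + 16788
72240 = 4*16788 + 5088
16788 = 3*5088 + 1524
5088 = 3*1524 + 516
1524 = 2*516 + 492
516 = 1*492 + 24
492 = 20*24 + 12
24 = 2*12 + 0
gcd = 12, but 12 ∤ 3378245, so the congruence has no solution.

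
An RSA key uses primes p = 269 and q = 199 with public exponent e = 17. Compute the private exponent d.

φ(n) = (p−1)(q−1) = 268·198 = 53064.
Need d with 17·d ≡ 1 (mod 53064). Apply the extended Euclidean algorithm:
53064 = 3121*17 + 7
17 = 2*7 + 3
7 = 2*3 + 1
3 = 3*1 + 0
Back-substitute:
1 = 7 − 2·3
1 = −2·17 + 5·7
1 = 5·53064 − 15607·17
So 17·(-15607) ≡ 1 (mod 53064), hence d ≡ -15607 ≡ 37457 (mod 53064).

37457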